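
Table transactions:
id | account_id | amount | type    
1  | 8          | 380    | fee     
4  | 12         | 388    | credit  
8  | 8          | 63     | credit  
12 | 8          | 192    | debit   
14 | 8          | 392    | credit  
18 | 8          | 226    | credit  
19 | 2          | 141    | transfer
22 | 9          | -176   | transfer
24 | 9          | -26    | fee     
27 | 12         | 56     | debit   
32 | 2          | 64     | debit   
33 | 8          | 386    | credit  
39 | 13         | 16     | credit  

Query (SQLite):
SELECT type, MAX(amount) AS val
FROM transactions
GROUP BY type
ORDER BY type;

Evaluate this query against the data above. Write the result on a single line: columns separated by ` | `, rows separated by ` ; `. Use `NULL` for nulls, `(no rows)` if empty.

credit | 392 ; debit | 192 ; fee | 380 ; transfer | 141

Partition transactions by type; compute MAX(amount) within each group.
  credit: ids {4, 8, 14, 18, 33, 39} → MAX(amount)=392
  debit: ids {12, 27, 32} → MAX(amount)=192
  fee: ids {1, 24} → MAX(amount)=380
  transfer: ids {19, 22} → MAX(amount)=141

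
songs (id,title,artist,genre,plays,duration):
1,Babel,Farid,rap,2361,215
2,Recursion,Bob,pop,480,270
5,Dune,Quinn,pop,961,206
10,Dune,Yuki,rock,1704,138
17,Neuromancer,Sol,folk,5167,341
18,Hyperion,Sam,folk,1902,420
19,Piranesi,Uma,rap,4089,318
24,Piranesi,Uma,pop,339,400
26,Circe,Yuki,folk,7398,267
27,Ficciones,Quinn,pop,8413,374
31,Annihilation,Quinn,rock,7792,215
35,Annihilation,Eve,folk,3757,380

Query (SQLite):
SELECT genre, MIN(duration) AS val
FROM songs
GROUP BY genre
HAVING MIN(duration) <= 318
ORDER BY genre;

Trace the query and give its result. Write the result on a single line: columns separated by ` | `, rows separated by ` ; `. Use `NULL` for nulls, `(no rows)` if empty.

Partition songs by genre; compute MIN(duration) within each group.
HAVING: keep groups where MIN(duration) <= 318.
  folk: ids {17, 18, 26, 35} → MIN(duration)=267
  pop: ids {2, 5, 24, 27} → MIN(duration)=206
  rap: ids {1, 19} → MIN(duration)=215
  rock: ids {10, 31} → MIN(duration)=138

folk | 267 ; pop | 206 ; rap | 215 ; rock | 138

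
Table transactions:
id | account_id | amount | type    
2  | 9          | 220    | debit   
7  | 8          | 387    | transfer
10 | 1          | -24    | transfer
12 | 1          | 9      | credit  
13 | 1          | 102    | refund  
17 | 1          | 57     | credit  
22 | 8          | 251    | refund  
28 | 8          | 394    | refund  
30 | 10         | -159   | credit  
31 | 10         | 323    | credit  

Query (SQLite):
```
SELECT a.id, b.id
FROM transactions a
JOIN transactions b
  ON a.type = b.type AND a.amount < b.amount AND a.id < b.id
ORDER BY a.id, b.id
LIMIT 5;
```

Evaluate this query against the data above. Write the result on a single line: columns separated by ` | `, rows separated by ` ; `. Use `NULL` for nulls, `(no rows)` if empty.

Pairs (a,b) with same type, a.amount < b.amount, a.id < b.id.
type groups: credit:{12,17,30,31} debit:{2} refund:{13,22,28} transfer:{7,10}
Ordered by (a.id, b.id); first 5.

12 | 17 ; 12 | 31 ; 13 | 22 ; 13 | 28 ; 17 | 31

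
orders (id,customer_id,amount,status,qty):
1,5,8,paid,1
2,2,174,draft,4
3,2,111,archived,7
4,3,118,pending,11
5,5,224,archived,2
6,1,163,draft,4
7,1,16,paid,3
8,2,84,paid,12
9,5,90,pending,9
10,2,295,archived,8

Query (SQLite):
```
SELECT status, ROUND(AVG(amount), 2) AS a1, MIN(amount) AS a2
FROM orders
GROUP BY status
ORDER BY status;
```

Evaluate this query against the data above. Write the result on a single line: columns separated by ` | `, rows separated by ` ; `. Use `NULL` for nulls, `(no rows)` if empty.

archived | 210 | 111 ; draft | 168.5 | 163 ; paid | 36 | 8 ; pending | 104 | 90

Group orders by status.
Per group compute: ROUND(AVG(amount), 2), MIN(amount).
  archived: ids {3, 5, 10} → ROUND(AVG(amount), 2)=210, MIN(amount)=111
  draft: ids {2, 6} → ROUND(AVG(amount), 2)=168.5, MIN(amount)=163
  paid: ids {1, 7, 8} → ROUND(AVG(amount), 2)=36, MIN(amount)=8
  pending: ids {4, 9} → ROUND(AVG(amount), 2)=104, MIN(amount)=90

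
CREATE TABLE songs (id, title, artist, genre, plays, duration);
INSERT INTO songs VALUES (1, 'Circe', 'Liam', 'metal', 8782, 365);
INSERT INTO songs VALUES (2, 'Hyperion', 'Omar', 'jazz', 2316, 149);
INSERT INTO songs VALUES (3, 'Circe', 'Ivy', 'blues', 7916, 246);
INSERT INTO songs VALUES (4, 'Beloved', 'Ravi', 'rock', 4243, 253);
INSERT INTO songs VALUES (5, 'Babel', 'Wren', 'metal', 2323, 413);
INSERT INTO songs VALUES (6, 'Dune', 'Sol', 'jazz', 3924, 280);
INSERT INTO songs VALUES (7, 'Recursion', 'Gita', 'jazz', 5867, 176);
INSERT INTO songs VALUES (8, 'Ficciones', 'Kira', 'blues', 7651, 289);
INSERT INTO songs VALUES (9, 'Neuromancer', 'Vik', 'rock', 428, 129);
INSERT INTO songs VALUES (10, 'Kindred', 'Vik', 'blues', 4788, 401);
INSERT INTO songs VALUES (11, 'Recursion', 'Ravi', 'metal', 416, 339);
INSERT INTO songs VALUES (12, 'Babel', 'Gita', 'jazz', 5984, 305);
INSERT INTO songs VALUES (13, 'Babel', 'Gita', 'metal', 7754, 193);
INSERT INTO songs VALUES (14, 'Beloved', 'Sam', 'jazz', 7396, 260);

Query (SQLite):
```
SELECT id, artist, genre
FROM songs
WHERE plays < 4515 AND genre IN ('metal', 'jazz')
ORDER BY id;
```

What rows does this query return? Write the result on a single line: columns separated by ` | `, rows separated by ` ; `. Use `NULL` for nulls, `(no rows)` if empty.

2 | Omar | jazz ; 5 | Wren | metal ; 6 | Sol | jazz ; 11 | Ravi | metal

plays < 4515: ids {2, 4, 5, 6, 9, 11}
genre IN ('metal', 'jazz'): ids {1, 2, 5, 6, 7, 11, 12, 13, 14}
Combine with AND.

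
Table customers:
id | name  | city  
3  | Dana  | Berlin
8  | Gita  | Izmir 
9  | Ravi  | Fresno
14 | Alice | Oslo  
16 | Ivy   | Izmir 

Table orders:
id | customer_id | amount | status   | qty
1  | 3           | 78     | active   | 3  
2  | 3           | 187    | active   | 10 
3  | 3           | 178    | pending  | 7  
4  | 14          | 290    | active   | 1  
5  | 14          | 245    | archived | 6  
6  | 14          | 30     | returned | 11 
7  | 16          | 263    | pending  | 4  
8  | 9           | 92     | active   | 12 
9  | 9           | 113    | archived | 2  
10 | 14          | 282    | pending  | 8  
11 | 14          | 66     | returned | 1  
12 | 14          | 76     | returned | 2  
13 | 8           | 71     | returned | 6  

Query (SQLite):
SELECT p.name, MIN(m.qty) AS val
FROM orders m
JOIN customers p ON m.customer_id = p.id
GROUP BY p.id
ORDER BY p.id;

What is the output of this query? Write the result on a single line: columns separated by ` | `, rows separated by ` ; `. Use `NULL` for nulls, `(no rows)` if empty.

Join each orders row to its customers via customer_id.
Group joined rows by customers.id; compute MIN(m.qty) per group.
  3: ids {1, 2, 3} → MIN(m.qty)=3
  8: ids {13} → MIN(m.qty)=6
  9: ids {8, 9} → MIN(m.qty)=2
  14: ids {4, 5, 6, 10, 11, 12} → MIN(m.qty)=1
  16: ids {7} → MIN(m.qty)=4

Dana | 3 ; Gita | 6 ; Ravi | 2 ; Alice | 1 ; Ivy | 4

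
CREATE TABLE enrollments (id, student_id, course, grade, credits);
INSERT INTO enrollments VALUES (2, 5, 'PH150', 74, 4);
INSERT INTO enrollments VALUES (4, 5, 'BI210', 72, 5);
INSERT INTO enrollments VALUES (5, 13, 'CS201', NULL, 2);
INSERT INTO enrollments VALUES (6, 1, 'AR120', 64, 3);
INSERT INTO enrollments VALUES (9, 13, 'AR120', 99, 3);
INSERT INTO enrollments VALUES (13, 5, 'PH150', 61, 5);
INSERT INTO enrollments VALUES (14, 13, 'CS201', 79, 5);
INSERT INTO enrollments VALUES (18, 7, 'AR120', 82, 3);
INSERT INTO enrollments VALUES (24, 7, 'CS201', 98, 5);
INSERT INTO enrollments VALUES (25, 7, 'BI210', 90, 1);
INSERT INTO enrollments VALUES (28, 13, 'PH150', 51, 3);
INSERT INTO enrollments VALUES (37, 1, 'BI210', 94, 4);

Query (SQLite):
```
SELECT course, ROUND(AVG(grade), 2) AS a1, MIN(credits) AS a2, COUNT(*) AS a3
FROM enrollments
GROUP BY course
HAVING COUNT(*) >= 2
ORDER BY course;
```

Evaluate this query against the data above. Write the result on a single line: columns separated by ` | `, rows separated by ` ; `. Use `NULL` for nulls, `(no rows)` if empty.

AR120 | 81.67 | 3 | 3 ; BI210 | 85.33 | 1 | 3 ; CS201 | 88.5 | 2 | 3 ; PH150 | 62 | 3 | 3

Group enrollments by course.
Per group compute: ROUND(AVG(grade), 2), MIN(credits), COUNT(*).
HAVING: drop groups with fewer than 2 rows.
  AR120: ids {6, 9, 18} → ROUND(AVG(grade), 2)=81.67, MIN(credits)=3, COUNT(*)=3
  BI210: ids {4, 25, 37} → ROUND(AVG(grade), 2)=85.33, MIN(credits)=1, COUNT(*)=3
  CS201: ids {5, 14, 24} → ROUND(AVG(grade), 2)=88.5, MIN(credits)=2, COUNT(*)=3
  PH150: ids {2, 13, 28} → ROUND(AVG(grade), 2)=62, MIN(credits)=3, COUNT(*)=3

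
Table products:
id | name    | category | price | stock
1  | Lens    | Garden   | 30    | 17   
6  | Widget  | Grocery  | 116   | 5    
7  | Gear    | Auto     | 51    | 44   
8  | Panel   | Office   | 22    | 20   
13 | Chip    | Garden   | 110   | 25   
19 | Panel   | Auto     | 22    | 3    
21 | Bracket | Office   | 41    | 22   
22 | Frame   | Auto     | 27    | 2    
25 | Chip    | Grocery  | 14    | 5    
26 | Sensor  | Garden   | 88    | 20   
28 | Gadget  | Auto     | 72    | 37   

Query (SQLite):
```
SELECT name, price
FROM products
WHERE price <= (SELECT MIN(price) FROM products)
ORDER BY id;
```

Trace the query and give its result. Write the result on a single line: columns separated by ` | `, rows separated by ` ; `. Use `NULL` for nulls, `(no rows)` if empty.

Chip | 14

Scalar subquery: MIN(price) over all products rows = 14.
Keep rows where price <= that value.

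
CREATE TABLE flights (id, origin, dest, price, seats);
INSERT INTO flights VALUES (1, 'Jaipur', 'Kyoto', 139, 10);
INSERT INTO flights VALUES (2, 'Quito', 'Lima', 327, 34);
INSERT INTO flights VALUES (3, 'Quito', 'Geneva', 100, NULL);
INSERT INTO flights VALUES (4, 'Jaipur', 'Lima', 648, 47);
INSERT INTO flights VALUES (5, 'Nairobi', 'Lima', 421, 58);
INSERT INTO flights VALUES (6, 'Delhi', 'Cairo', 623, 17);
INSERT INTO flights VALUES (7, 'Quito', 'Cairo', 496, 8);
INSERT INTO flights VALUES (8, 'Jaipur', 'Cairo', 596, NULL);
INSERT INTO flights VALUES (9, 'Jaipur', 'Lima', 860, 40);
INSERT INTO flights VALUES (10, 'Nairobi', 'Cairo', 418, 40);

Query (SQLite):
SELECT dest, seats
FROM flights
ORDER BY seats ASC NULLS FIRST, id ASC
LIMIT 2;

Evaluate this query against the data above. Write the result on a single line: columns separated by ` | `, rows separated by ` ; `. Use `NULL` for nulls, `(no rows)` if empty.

Geneva | NULL ; Cairo | NULL

Sort by seats asc, tiebreak id asc: (NULL, id=3), (NULL, id=8), (8, id=7), (10, id=1), (17, id=6) …. Take first 2.
NULLS FIRST: NULL seats rows go before all non-NULL rows (among themselves ordered by id asc).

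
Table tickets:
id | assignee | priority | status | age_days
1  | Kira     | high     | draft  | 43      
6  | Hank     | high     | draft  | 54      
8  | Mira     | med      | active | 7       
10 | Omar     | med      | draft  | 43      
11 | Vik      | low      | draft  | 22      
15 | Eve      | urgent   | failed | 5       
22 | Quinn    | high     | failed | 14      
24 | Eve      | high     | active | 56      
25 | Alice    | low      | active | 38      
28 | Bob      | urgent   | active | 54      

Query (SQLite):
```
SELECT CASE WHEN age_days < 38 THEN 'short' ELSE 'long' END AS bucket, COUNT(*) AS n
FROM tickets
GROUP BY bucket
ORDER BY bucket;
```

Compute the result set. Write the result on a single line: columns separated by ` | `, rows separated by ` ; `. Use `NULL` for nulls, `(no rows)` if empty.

long | 6 ; short | 4

Bucket rows by age_days < 38 → 'short' else 'long'; count each bucket.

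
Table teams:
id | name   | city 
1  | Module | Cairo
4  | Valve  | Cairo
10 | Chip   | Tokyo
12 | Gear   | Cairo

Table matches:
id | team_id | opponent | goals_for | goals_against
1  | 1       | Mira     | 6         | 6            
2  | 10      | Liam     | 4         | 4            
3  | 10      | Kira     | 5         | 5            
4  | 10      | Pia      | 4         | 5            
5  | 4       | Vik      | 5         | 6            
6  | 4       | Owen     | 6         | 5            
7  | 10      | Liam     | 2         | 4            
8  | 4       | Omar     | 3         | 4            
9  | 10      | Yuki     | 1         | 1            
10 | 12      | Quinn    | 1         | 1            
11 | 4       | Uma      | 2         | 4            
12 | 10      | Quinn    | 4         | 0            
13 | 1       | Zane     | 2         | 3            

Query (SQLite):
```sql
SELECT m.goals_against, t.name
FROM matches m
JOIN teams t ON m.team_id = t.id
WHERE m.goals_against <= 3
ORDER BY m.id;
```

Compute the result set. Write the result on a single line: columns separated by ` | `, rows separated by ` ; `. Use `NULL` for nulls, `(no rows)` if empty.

1 | Chip ; 1 | Gear ; 0 | Chip ; 3 | Module

Each matches row matches the teams row where team_id = teams.id.
Then keep rows with m.goals_against <= 3.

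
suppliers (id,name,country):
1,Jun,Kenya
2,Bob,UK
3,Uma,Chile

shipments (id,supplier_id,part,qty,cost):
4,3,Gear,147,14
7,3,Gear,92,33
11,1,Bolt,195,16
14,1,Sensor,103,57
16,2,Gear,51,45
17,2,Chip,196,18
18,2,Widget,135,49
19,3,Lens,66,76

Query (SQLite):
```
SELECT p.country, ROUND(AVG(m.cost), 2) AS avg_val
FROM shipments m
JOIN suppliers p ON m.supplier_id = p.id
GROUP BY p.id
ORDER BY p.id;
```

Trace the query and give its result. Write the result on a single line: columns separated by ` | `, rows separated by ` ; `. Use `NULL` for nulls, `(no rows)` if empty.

Join each shipments row to its suppliers via supplier_id.
Group joined rows by suppliers.id; compute ROUND(AVG(m.cost), 2) per group.
  1: ids {11, 14} → ROUND(AVG(m.cost), 2)=36.5
  2: ids {16, 17, 18} → ROUND(AVG(m.cost), 2)=37.33
  3: ids {4, 7, 19} → ROUND(AVG(m.cost), 2)=41

Kenya | 36.5 ; UK | 37.33 ; Chile | 41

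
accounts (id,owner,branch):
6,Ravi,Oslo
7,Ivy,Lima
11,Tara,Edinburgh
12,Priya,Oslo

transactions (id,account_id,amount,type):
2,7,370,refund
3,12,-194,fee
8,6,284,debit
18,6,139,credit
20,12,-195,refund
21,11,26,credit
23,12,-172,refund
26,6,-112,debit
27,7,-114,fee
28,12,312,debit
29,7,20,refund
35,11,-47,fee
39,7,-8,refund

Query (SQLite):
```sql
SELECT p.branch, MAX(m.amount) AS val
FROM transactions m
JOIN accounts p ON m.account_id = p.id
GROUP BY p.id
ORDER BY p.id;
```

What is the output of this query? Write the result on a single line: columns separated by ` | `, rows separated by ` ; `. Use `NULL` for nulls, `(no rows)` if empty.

Oslo | 284 ; Lima | 370 ; Edinburgh | 26 ; Oslo | 312

Join each transactions row to its accounts via account_id.
Group joined rows by accounts.id; compute MAX(m.amount) per group.
  6: ids {8, 18, 26} → MAX(m.amount)=284
  7: ids {2, 27, 29, 39} → MAX(m.amount)=370
  11: ids {21, 35} → MAX(m.amount)=26
  12: ids {3, 20, 23, 28} → MAX(m.amount)=312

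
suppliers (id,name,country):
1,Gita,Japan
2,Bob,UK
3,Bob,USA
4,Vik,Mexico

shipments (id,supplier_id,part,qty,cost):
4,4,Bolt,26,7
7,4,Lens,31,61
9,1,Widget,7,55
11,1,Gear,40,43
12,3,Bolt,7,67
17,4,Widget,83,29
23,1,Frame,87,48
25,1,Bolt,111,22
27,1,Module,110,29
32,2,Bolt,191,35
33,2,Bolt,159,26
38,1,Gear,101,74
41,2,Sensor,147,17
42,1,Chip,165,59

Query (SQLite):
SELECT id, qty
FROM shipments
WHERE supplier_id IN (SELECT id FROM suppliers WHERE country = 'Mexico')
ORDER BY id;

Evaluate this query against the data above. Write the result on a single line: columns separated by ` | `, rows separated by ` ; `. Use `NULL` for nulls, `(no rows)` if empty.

4 | 26 ; 7 | 31 ; 17 | 83

Inner query: suppliers.id where country = 'Mexico'.
Outer: keep shipments rows whose supplier_id is in that set.
Inner query → {4}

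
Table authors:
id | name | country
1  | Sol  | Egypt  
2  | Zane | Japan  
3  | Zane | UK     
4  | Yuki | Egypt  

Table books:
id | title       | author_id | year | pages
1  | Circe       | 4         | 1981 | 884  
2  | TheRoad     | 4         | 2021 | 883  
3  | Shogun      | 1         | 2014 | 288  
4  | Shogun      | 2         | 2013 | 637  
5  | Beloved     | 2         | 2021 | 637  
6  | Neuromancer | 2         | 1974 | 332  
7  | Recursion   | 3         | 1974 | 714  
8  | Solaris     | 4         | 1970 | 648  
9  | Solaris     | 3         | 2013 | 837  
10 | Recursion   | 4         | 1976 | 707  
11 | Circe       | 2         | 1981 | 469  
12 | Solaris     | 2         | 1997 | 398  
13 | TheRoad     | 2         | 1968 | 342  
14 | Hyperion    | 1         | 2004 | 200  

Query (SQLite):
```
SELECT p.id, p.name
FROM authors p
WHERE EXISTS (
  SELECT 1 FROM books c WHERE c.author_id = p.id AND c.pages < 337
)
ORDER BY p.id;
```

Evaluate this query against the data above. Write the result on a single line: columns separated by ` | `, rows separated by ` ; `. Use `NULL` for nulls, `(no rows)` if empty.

1 | Sol ; 2 | Zane

For each authors row, check whether any books with matching author_id has pages < 337.
Keep rows where that is true.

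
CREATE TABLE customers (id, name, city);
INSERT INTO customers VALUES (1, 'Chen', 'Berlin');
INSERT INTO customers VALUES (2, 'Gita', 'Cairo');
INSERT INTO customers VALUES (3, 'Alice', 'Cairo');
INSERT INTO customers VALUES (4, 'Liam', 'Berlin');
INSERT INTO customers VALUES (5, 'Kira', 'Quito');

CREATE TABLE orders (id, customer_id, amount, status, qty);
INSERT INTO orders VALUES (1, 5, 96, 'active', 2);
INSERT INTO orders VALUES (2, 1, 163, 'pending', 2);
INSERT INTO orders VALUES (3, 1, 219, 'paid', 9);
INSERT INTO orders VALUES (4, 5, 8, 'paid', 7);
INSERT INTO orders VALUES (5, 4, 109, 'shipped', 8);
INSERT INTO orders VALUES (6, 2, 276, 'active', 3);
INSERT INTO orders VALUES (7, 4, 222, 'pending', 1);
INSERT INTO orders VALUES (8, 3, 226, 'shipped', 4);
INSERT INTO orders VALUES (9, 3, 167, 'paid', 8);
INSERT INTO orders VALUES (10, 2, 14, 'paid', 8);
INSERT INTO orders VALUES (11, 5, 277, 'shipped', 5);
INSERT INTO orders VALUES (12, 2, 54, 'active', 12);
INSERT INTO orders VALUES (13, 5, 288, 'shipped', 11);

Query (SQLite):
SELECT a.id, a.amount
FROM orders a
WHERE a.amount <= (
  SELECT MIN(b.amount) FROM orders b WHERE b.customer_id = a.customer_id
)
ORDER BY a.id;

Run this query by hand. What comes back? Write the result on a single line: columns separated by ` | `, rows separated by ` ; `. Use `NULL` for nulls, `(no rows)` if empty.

For each orders row a, compute MIN(amount) over rows sharing a.customer_id.
Keep row a if a.amount <= that per-group MIN.
  customer_id=1: MIN(amount) = 163
  customer_id=2: MIN(amount) = 14
  customer_id=3: MIN(amount) = 167
  customer_id=4: MIN(amount) = 109
  customer_id=5: MIN(amount) = 8

2 | 163 ; 4 | 8 ; 5 | 109 ; 9 | 167 ; 10 | 14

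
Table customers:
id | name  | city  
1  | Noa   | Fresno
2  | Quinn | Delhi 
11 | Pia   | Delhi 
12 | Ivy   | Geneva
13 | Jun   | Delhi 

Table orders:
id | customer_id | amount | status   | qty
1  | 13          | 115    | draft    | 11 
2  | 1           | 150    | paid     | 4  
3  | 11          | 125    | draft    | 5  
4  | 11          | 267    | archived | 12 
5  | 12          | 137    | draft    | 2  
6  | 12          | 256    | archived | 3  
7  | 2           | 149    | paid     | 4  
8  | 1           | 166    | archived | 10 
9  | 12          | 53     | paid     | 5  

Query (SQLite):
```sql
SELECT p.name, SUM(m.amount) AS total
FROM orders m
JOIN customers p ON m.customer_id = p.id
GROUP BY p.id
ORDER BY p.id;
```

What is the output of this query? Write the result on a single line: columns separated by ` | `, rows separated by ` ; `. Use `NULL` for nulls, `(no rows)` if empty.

Noa | 316 ; Quinn | 149 ; Pia | 392 ; Ivy | 446 ; Jun | 115

Join each orders row to its customers via customer_id.
Group joined rows by customers.id; compute SUM(m.amount) per group.
  1: ids {2, 8} → SUM(m.amount)=316
  2: ids {7} → SUM(m.amount)=149
  11: ids {3, 4} → SUM(m.amount)=392
  12: ids {5, 6, 9} → SUM(m.amount)=446
  13: ids {1} → SUM(m.amount)=115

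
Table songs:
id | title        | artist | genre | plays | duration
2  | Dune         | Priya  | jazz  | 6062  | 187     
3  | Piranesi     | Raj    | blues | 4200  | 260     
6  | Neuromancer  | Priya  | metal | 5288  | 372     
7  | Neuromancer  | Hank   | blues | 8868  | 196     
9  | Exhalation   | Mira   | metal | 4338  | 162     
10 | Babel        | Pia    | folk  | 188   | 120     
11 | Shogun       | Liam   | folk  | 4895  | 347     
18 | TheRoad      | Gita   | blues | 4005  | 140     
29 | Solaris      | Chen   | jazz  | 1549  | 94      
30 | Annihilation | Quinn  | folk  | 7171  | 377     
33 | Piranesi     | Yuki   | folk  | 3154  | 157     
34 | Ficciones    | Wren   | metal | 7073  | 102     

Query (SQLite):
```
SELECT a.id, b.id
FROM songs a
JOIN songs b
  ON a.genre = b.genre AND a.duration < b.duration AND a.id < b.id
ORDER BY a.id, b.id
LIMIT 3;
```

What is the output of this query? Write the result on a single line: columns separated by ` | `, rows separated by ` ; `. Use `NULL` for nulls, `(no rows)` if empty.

Pairs (a,b) with same genre, a.duration < b.duration, a.id < b.id.
genre groups: blues:{3,7,18} folk:{10,11,30,33} jazz:{2,29} metal:{6,9,34}
Ordered by (a.id, b.id); first 3.

10 | 11 ; 10 | 30 ; 10 | 33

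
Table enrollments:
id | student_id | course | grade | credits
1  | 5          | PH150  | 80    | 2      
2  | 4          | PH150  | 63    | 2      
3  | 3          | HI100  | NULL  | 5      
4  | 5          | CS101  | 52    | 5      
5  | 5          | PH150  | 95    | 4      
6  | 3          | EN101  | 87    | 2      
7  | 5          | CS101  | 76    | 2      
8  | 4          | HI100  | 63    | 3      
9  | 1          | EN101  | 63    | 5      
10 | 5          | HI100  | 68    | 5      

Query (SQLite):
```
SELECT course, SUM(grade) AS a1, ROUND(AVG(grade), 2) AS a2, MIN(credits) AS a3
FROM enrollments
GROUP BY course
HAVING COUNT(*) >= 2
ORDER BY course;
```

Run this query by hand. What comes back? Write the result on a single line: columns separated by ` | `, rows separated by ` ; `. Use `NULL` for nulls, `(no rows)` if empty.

Group enrollments by course.
Per group compute: SUM(grade), ROUND(AVG(grade), 2), MIN(credits).
HAVING: drop groups with fewer than 2 rows.
  CS101: ids {4, 7} → SUM(grade)=128, ROUND(AVG(grade), 2)=64, MIN(credits)=2
  EN101: ids {6, 9} → SUM(grade)=150, ROUND(AVG(grade), 2)=75, MIN(credits)=2
  HI100: ids {3, 8, 10} → SUM(grade)=131, ROUND(AVG(grade), 2)=65.5, MIN(credits)=3
  PH150: ids {1, 2, 5} → SUM(grade)=238, ROUND(AVG(grade), 2)=79.33, MIN(credits)=2

CS101 | 128 | 64 | 2 ; EN101 | 150 | 75 | 2 ; HI100 | 131 | 65.5 | 3 ; PH150 | 238 | 79.33 | 2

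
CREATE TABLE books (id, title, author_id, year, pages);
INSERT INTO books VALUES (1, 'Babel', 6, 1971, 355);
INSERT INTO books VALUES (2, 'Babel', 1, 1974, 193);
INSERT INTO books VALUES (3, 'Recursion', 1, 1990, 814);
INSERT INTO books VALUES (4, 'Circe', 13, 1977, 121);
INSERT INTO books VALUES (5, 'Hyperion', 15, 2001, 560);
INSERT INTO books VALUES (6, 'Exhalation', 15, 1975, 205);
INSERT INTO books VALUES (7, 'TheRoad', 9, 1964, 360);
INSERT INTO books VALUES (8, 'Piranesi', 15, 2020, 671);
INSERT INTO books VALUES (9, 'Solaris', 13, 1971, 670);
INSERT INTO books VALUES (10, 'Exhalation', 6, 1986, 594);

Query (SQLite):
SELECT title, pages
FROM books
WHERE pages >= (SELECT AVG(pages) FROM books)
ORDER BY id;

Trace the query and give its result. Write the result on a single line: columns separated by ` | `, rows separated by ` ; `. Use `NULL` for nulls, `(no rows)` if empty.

Recursion | 814 ; Hyperion | 560 ; Piranesi | 671 ; Solaris | 670 ; Exhalation | 594

Scalar subquery: AVG(pages) over all books rows = 454.3.
Keep rows where pages >= that value.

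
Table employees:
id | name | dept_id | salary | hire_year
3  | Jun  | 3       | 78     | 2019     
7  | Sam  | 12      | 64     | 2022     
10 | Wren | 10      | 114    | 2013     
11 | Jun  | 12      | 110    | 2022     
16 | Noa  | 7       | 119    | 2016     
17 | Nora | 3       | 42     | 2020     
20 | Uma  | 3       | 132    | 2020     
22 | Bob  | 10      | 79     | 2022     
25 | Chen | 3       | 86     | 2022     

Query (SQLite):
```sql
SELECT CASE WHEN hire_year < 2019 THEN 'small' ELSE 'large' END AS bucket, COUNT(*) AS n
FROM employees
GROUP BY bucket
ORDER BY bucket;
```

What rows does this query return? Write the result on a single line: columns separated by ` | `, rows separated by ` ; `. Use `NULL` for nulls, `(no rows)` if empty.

Bucket rows by hire_year < 2019 → 'small' else 'large'; count each bucket.

large | 7 ; small | 2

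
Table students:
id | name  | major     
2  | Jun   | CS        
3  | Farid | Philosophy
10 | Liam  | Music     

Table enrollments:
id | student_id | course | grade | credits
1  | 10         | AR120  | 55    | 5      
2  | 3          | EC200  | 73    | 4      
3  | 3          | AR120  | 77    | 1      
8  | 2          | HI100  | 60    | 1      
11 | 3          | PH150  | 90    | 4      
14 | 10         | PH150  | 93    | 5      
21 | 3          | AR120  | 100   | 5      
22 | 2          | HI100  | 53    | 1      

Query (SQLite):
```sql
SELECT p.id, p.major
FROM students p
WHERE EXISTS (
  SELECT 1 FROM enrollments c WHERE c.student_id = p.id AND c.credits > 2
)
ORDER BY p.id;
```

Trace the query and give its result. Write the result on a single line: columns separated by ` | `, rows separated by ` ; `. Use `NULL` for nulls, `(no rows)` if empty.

3 | Philosophy ; 10 | Music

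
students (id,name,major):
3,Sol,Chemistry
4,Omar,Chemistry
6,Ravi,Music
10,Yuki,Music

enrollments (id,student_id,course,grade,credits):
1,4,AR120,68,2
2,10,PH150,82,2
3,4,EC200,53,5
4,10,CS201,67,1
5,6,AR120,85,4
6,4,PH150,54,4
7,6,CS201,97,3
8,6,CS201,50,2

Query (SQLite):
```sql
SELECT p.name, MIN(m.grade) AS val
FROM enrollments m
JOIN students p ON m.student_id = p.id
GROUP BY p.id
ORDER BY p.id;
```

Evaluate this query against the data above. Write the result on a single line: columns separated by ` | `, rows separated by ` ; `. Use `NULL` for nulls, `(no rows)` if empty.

Omar | 53 ; Ravi | 50 ; Yuki | 67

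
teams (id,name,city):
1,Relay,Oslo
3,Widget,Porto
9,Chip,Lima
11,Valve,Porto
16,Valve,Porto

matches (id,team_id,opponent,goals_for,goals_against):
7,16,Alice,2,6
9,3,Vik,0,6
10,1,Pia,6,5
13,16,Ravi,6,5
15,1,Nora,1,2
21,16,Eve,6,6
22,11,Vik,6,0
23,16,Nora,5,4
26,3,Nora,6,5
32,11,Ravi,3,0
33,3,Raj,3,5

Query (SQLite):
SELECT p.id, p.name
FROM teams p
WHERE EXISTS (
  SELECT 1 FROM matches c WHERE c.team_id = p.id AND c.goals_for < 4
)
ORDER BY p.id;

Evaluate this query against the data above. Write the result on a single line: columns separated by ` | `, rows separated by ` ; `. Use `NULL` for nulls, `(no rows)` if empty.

1 | Relay ; 3 | Widget ; 11 | Valve ; 16 | Valve

For each teams row, check whether any matches with matching team_id has goals_for < 4.
Keep rows where that is true.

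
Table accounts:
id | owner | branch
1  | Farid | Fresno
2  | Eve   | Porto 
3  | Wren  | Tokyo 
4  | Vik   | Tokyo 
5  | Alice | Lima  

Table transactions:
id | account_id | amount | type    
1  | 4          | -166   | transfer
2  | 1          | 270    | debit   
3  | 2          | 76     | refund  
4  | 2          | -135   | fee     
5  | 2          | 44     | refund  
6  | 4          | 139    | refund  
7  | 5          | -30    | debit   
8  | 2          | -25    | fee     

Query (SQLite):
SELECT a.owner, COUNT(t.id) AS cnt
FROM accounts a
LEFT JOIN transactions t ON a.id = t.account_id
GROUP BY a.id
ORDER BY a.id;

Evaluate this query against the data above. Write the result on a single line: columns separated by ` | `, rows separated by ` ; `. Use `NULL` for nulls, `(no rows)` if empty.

Farid | 1 ; Eve | 4 ; Wren | 0 ; Vik | 2 ; Alice | 1

LEFT JOIN keeps every accounts row; unmatched ones get NULL for transactions columns.
Group by accounts.id and compute COUNT(t.id). COUNT(col) of an all-NULL group is 0.
  1: ids {2} → COUNT(t.id)=1
  2: ids {3, 4, 5, 8} → COUNT(t.id)=4
  3: ids {—} → COUNT(t.id)=0
  4: ids {1, 6} → COUNT(t.id)=2
  5: ids {7} → COUNT(t.id)=1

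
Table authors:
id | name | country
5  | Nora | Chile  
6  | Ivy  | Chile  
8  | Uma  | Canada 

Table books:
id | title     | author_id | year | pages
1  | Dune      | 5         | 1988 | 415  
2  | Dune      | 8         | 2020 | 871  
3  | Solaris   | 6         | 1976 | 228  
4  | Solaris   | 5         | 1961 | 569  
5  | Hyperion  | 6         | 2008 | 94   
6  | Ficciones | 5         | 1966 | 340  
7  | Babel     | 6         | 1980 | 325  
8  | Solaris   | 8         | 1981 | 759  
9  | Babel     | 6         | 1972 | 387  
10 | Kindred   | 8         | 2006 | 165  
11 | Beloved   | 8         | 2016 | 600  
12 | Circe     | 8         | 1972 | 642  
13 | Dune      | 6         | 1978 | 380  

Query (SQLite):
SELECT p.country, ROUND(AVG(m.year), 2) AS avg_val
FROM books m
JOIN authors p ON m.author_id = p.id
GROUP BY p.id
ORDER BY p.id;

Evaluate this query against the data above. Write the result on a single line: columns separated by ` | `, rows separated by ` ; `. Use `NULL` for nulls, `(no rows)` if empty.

Join each books row to its authors via author_id.
Group joined rows by authors.id; compute ROUND(AVG(m.year), 2) per group.
  5: ids {1, 4, 6} → ROUND(AVG(m.year), 2)=1971.67
  6: ids {3, 5, 7, 9, 13} → ROUND(AVG(m.year), 2)=1982.8
  8: ids {2, 8, 10, 11, 12} → ROUND(AVG(m.year), 2)=1999

Chile | 1971.67 ; Chile | 1982.8 ; Canada | 1999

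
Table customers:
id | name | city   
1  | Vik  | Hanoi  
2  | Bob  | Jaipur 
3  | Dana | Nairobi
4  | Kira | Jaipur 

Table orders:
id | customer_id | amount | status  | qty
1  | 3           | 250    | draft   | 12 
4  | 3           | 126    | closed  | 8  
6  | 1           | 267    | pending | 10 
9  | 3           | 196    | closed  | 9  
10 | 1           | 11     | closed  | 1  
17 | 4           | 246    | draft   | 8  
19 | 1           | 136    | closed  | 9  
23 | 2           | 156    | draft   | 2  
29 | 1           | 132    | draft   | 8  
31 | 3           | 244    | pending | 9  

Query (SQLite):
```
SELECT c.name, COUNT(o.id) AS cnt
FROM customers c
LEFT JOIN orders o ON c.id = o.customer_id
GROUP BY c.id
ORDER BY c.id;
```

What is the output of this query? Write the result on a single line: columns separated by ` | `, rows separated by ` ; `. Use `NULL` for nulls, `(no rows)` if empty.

LEFT JOIN keeps every customers row; unmatched ones get NULL for orders columns.
Group by customers.id and compute COUNT(o.id). COUNT(col) of an all-NULL group is 0.
  1: ids {6, 10, 19, 29} → COUNT(o.id)=4
  2: ids {23} → COUNT(o.id)=1
  3: ids {1, 4, 9, 31} → COUNT(o.id)=4
  4: ids {17} → COUNT(o.id)=1

Vik | 4 ; Bob | 1 ; Dana | 4 ; Kira | 1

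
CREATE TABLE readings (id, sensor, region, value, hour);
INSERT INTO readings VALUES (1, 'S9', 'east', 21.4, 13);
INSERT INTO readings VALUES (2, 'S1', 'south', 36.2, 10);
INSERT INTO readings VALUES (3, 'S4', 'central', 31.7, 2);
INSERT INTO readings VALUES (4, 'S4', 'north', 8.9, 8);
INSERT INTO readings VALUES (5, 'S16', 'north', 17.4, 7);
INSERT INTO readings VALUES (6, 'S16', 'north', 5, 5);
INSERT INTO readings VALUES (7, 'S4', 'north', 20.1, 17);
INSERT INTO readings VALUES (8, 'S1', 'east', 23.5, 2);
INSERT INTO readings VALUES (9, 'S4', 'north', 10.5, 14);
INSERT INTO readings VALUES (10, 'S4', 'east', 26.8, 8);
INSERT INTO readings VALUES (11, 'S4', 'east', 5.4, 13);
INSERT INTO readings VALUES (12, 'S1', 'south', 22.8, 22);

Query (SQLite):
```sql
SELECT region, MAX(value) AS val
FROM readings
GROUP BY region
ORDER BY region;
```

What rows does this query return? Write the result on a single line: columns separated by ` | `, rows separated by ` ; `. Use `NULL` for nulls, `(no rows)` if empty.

Partition readings by region; compute MAX(value) within each group.
  central: ids {3} → MAX(value)=31.7
  east: ids {1, 8, 10, 11} → MAX(value)=26.8
  north: ids {4, 5, 6, 7, 9} → MAX(value)=20.1
  south: ids {2, 12} → MAX(value)=36.2

central | 31.7 ; east | 26.8 ; north | 20.1 ; south | 36.2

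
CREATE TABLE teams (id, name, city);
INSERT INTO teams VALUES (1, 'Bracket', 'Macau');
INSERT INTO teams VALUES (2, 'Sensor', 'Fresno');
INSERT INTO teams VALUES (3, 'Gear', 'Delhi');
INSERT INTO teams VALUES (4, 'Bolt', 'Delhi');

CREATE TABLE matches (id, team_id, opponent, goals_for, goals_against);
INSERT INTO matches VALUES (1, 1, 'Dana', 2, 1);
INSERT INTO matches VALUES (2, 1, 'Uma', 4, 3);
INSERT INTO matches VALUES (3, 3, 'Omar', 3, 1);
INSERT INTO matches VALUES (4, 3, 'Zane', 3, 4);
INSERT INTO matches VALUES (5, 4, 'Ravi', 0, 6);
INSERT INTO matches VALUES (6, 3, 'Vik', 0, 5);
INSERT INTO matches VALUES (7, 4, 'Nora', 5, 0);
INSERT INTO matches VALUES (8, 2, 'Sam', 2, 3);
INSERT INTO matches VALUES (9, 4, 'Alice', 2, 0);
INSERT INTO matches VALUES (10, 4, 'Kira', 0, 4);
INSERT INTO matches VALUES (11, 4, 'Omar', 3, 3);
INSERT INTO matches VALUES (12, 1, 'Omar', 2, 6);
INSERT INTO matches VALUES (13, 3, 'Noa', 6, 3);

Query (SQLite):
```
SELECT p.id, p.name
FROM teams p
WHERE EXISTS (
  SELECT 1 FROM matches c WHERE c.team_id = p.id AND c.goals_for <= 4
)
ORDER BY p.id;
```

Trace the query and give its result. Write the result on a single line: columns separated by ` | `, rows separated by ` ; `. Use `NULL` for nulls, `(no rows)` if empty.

For each teams row, check whether any matches with matching team_id has goals_for <= 4.
Keep rows where that is true.

1 | Bracket ; 2 | Sensor ; 3 | Gear ; 4 | Bolt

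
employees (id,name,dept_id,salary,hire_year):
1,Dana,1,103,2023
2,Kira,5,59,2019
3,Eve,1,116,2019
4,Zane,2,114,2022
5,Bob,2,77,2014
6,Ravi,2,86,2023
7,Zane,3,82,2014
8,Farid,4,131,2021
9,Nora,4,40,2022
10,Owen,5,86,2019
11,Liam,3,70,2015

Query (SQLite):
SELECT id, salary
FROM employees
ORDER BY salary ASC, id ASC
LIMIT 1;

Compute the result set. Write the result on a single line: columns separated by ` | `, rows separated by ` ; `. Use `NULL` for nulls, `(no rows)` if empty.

9 | 40

Sort by salary asc, tiebreak id asc: (40, id=9), (59, id=2), (70, id=11), (77, id=5) …. Take first 1.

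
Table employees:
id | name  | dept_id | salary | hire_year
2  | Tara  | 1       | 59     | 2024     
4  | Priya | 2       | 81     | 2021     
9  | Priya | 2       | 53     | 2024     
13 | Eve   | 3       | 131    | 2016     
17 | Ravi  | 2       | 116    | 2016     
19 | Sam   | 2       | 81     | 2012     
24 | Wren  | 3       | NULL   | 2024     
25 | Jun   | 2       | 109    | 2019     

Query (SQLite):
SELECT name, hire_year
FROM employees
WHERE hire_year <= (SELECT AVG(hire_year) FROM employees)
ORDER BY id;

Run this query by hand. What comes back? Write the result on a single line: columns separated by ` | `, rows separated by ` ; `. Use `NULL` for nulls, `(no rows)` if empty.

Scalar subquery: AVG(hire_year) over all employees rows = 2019.5.
Keep rows where hire_year <= that value.

Eve | 2016 ; Ravi | 2016 ; Sam | 2012 ; Jun | 2019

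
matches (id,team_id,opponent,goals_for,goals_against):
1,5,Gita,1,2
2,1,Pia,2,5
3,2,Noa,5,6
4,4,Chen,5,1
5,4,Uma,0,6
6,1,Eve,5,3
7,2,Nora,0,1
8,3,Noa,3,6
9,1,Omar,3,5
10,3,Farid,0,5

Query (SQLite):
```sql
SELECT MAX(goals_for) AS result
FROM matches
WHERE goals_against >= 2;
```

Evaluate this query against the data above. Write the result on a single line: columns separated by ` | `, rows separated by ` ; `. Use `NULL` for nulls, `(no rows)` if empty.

5

Rows where goals_against >= 2 → goals_for values: [1, 2, 5, 0, 5, 3, 3, 0].
MAX of non-NULL values = 5.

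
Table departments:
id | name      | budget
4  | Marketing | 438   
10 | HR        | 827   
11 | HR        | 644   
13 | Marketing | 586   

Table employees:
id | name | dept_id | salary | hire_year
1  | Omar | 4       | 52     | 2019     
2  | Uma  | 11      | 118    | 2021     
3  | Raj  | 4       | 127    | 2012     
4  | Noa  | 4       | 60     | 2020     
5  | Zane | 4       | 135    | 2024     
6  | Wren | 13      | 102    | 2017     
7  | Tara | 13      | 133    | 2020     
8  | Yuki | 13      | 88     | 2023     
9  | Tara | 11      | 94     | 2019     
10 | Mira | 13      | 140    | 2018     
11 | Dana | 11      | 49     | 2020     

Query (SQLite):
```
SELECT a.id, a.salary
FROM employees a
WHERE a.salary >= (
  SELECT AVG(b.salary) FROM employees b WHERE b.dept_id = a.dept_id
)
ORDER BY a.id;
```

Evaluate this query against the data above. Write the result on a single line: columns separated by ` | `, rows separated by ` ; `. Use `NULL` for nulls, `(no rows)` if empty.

2 | 118 ; 3 | 127 ; 5 | 135 ; 7 | 133 ; 9 | 94 ; 10 | 140

For each employees row a, compute AVG(salary) over rows sharing a.dept_id.
Keep row a if a.salary >= that per-group AVG.
  dept_id=4: AVG(salary) = 93.5
  dept_id=11: AVG(salary) = 87.0
  dept_id=13: AVG(salary) = 115.75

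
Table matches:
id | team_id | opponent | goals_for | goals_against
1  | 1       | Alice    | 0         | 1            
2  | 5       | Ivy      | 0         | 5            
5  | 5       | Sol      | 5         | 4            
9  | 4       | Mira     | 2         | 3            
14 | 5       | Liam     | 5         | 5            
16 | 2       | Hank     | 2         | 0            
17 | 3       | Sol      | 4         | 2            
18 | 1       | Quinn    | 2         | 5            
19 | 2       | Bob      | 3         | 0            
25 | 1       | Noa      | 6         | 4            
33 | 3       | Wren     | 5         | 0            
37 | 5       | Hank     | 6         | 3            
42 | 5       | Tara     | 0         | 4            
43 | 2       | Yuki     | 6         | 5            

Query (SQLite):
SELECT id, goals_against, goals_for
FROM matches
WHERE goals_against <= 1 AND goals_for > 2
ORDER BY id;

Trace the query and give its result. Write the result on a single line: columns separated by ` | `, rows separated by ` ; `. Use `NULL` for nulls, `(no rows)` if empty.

goals_against <= 1: ids {1, 16, 19, 33}
goals_for > 2: ids {5, 14, 17, 19, 25, 33, 37, 43}
Combine with AND.

19 | 0 | 3 ; 33 | 0 | 5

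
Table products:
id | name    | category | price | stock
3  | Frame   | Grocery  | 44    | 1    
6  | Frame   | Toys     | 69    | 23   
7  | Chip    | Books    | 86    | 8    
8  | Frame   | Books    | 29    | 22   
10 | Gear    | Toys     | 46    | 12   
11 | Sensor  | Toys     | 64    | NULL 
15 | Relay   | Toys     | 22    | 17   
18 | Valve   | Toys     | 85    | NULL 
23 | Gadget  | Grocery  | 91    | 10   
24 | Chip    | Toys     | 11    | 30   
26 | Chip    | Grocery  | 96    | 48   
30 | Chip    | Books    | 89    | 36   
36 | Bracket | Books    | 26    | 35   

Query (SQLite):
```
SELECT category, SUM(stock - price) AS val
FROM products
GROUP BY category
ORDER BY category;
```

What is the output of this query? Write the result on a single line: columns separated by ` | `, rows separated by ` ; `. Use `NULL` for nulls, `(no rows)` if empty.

For each row compute stock - price.
Group by category; take SUM of the expression per group.
  Books: ids {7, 8, 30, 36} → SUM(stock - price)=-129
  Grocery: ids {3, 23, 26} → SUM(stock - price)=-172
  Toys: ids {6, 10, 11, 15, 18, 24} → SUM(stock - price)=-66

Books | -129 ; Grocery | -172 ; Toys | -66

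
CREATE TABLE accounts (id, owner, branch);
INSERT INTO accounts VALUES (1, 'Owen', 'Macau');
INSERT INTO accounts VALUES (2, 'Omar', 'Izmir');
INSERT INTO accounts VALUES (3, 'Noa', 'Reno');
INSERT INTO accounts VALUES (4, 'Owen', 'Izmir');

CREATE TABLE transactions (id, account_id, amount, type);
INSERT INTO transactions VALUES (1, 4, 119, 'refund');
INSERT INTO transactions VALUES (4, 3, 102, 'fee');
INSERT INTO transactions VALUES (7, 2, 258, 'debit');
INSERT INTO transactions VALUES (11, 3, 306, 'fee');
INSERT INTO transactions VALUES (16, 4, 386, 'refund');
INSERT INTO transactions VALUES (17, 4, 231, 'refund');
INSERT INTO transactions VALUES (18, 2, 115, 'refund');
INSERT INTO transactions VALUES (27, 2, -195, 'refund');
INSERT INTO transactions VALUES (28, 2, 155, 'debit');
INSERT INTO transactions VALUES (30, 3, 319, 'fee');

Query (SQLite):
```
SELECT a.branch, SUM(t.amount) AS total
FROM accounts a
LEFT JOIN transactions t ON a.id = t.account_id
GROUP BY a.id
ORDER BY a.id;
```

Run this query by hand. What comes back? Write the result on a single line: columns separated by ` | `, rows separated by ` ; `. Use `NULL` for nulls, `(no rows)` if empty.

LEFT JOIN keeps every accounts row; unmatched ones get NULL for transactions columns.
Group by accounts.id and compute SUM(t.amount). SUM over an all-NULL group is NULL.
  1: ids {—} → SUM(t.amount)=NULL
  2: ids {7, 18, 27, 28} → SUM(t.amount)=333
  3: ids {4, 11, 30} → SUM(t.amount)=727
  4: ids {1, 16, 17} → SUM(t.amount)=736

Macau | NULL ; Izmir | 333 ; Reno | 727 ; Izmir | 736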